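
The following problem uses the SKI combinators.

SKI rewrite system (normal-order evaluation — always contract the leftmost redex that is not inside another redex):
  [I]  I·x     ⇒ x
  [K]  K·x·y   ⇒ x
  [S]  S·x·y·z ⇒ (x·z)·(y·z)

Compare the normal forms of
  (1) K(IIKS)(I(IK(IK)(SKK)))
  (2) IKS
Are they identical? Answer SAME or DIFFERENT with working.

Answer: SAME — A ⇓ KS, B ⇓ KS

Derivation:
Term A:
  start: K(IIKS)(I(IK(IK)(SKK)))
  →1  IIKS
  →2  IKS
  →3  KS

Term B:
  start: IKS
  →1  KS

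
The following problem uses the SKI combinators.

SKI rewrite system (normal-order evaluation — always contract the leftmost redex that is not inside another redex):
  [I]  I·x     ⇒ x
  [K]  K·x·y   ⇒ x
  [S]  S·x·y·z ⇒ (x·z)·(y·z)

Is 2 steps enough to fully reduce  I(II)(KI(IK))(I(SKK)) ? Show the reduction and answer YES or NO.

  start: I(II)(KI(IK))(I(SKK))
  [1] II(KI(IK))(I(SKK))
  [2] I(KI(IK))(I(SKK))

Answer: NO — after 2 steps the term is I(KI(IK))(I(SKK)), not yet normal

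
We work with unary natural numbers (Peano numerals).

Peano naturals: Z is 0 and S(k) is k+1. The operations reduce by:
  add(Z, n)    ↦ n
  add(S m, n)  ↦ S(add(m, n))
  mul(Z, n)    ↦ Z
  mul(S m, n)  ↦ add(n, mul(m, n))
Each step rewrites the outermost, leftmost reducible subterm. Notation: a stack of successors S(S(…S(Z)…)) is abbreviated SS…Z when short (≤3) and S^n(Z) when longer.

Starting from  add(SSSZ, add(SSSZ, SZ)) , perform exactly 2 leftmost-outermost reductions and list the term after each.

Answer: after 2 steps: S(S(add(SZ, add(SSSZ, SZ))))

Working:
  start: add(SSSZ, add(SSSZ, SZ))
  [1] S(add(SSZ, add(SSSZ, SZ)))
  [2] S(S(add(SZ, add(SSSZ, SZ))))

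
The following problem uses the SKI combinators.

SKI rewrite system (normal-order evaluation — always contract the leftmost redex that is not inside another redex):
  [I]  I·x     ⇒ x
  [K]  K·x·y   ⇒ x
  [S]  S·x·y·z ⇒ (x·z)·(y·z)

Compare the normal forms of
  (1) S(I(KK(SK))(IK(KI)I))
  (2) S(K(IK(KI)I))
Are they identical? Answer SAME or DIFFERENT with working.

Answer: SAME — A ⇓ S(K(KI)), B ⇓ S(K(KI))

Derivation:
Term A:
  start: S(I(KK(SK))(IK(KI)I))
  →1  S(KK(SK)(IK(KI)I))
  →2  S(K(IK(KI)I))
  →3  S(K(K(KI)I))
  →4  S(K(KI))

Term B:
  start: S(K(IK(KI)I))
  →1  S(K(K(KI)I))
  →2  S(K(KI))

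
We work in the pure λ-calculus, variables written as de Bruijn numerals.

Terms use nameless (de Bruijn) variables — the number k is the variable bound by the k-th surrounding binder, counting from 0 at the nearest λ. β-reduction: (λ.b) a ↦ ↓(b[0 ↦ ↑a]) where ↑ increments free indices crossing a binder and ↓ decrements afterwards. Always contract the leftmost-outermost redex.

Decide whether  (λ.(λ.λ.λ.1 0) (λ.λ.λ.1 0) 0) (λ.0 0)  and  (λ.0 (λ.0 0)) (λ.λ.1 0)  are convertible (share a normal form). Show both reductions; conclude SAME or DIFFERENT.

Term A:
  start: (λ.(λ.λ.λ.1 0) (λ.λ.λ.1 0) 0) (λ.0 0)
  [1] (λ.λ.λ.1 0) (λ.λ.λ.1 0) (λ.0 0)
  [2] (λ.λ.1 0) (λ.0 0)
  [3] λ.(λ.0 0) 0
  [4] λ.0 0

Term B:
  start: (λ.0 (λ.0 0)) (λ.λ.1 0)
  [1] (λ.λ.1 0) (λ.0 0)
  [2] λ.(λ.0 0) 0
  [3] λ.0 0

Answer: SAME — A ⇓ λ.0 0, B ⇓ λ.0 0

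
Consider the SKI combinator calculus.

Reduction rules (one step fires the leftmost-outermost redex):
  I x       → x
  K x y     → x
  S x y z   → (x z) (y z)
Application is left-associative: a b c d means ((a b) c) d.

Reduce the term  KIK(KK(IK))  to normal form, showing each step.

  start: KIK(KK(IK))
  step 1: I(KK(IK))
  step 2: KK(IK)
  step 3: K

Answer: normal form = K  (in 3 steps)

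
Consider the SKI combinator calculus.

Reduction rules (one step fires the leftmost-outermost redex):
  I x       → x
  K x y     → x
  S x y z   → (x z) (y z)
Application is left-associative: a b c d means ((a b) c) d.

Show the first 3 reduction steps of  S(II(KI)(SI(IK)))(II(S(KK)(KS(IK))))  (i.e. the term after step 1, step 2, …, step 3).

  start: S(II(KI)(SI(IK)))(II(S(KK)(KS(IK))))
  →1  S(I(KI)(SI(IK)))(II(S(KK)(KS(IK))))
  →2  S(KI(SI(IK)))(II(S(KK)(KS(IK))))
  →3  SI(II(S(KK)(KS(IK))))

Answer: after 3 steps: SI(II(S(KK)(KS(IK))))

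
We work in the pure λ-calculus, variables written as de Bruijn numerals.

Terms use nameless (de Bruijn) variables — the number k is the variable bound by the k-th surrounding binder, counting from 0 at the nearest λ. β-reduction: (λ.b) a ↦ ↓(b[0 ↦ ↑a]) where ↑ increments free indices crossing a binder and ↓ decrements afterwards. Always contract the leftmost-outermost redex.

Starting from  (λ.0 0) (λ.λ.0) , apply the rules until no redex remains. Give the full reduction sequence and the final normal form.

  start: (λ.0 0) (λ.λ.0)
  step 1: (λ.λ.0) (λ.λ.0)
  step 2: λ.0

Answer: normal form = λ.0  (in 2 steps)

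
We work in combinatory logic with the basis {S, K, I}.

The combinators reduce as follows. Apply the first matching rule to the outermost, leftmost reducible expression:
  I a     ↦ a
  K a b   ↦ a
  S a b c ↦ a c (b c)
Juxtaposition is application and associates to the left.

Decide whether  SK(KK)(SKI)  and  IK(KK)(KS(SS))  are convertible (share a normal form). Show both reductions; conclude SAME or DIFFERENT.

Answer: DIFFERENT — A ⇓ SKI, B ⇓ KK

Working:
Term A:
  start: SK(KK)(SKI)
  →1  K(SKI)(KK(SKI))
  →2  SKI

Term B:
  start: IK(KK)(KS(SS))
  →1  K(KK)(KS(SS))
  →2  KK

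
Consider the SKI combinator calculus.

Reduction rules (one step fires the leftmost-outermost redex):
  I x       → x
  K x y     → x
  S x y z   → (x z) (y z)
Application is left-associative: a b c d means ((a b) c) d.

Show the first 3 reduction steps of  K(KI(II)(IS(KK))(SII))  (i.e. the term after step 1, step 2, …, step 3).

  start: K(KI(II)(IS(KK))(SII))
  →1  K(I(IS(KK))(SII))
  →2  K(IS(KK)(SII))
  →3  K(S(KK)(SII))

Answer: after 3 steps: K(S(KK)(SII))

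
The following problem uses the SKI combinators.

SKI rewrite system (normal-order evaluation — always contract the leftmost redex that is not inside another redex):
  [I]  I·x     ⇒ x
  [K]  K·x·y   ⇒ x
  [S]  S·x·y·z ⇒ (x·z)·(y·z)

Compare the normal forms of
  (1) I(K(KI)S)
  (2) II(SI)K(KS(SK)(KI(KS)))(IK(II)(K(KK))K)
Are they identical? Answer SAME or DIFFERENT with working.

Answer: DIFFERENT — A ⇓ KI, B ⇓ K(SI)

Derivation:
Term A:
  start: I(K(KI)S)
  [1] K(KI)S
  [2] KI

Term B:
  start: II(SI)K(KS(SK)(KI(KS)))(IK(II)(K(KK))K)
  [1] I(SI)K(KS(SK)(KI(KS)))(IK(II)(K(KK))K)
  [2] SIK(KS(SK)(KI(KS)))(IK(II)(K(KK))K)
  [3] I(KS(SK)(KI(KS)))(K(KS(SK)(KI(KS))))(IK(II)(K(KK))K)
  [4] KS(SK)(KI(KS))(K(KS(SK)(KI(KS))))(IK(II)(K(KK))K)
  [5] S(KI(KS))(K(KS(SK)(KI(KS))))(IK(II)(K(KK))K)
  [6] KI(KS)(IK(II)(K(KK))K)(K(KS(SK)(KI(KS)))(IK(II)(K(KK))K))
  [7] I(IK(II)(K(KK))K)(K(KS(SK)(KI(KS)))(IK(II)(K(KK))K))
  [8] IK(II)(K(KK))K(K(KS(SK)(KI(KS)))(IK(II)(K(KK))K))
  [9] K(II)(K(KK))K(K(KS(SK)(KI(KS)))(IK(II)(K(KK))K))
  [10] IIK(K(KS(SK)(KI(KS)))(IK(II)(K(KK))K))
  [11] IK(K(KS(SK)(KI(KS)))(IK(II)(K(KK))K))
  [12] K(K(KS(SK)(KI(KS)))(IK(II)(K(KK))K))
  [13] K(KS(SK)(KI(KS)))
  [14] K(S(KI(KS)))
  [15] K(SI)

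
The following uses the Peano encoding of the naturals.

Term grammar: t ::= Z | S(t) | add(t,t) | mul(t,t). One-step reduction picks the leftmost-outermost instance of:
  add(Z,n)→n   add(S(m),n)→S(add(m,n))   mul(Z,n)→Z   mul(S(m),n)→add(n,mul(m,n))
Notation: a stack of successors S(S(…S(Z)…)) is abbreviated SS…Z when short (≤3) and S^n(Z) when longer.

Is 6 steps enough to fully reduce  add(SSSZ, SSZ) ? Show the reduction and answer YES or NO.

  start: add(SSSZ, SSZ)
  step 1: S(add(SSZ, SSZ))
  step 2: S(S(add(SZ, SSZ)))
  step 3: S(S(S(add(Z, SSZ))))
  step 4: S^5(Z)

Answer: YES — reaches normal form S^5(Z) in 4 ≤ 6 steps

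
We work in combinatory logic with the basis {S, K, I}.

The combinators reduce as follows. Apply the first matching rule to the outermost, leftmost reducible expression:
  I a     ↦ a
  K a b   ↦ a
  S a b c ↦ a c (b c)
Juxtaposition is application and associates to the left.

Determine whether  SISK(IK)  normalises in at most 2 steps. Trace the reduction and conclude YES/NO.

  start: SISK(IK)
  [1] IK(SK)(IK)
  [2] K(SK)(IK)

Answer: NO — after 2 steps the term is K(SK)(IK), not yet normal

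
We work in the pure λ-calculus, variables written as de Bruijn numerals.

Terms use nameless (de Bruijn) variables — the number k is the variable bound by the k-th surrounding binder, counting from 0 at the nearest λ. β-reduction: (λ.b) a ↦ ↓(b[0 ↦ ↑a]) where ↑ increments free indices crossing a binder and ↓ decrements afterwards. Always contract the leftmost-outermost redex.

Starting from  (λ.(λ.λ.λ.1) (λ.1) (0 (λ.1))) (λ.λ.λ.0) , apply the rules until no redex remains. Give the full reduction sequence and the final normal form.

Answer: normal form = λ.λ.λ.0  (in 4 steps)

Derivation:
  start: (λ.(λ.λ.λ.1) (λ.1) (0 (λ.1))) (λ.λ.λ.0)
  step 1: (λ.λ.λ.1) (λ.λ.λ.λ.0) ((λ.λ.λ.0) (λ.λ.λ.λ.0))
  step 2: (λ.λ.1) ((λ.λ.λ.0) (λ.λ.λ.λ.0))
  step 3: λ.(λ.λ.λ.0) (λ.λ.λ.λ.0)
  step 4: λ.λ.λ.0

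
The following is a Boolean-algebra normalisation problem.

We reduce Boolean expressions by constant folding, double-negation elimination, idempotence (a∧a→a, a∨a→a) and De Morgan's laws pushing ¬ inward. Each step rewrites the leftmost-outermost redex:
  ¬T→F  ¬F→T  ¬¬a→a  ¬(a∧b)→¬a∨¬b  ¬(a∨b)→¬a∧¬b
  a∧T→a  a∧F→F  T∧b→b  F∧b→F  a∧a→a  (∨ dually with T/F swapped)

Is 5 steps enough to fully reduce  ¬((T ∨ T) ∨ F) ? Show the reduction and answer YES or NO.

  start: ¬((T ∨ T) ∨ F)
  [1] ¬(T ∨ T) ∧ ¬F
  [2] (¬T ∧ ¬T) ∧ ¬F
  [3] ¬T ∧ ¬F
  [4] F ∧ ¬F
  [5] F

Answer: YES — reaches normal form F in 5 ≤ 5 steps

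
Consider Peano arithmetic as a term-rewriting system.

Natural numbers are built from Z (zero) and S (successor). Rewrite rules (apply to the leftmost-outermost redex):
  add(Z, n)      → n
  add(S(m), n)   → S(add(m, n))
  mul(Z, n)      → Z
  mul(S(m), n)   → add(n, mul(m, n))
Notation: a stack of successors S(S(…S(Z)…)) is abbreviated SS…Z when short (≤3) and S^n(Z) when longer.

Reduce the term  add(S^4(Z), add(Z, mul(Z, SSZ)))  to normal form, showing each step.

Answer: normal form = S^4(Z)  (in 7 steps)

Reduction:
  start: add(S^4(Z), add(Z, mul(Z, SSZ)))
  →1  S(add(SSSZ, add(Z, mul(Z, SSZ))))
  →2  S(S(add(SSZ, add(Z, mul(Z, SSZ)))))
  →3  S(S(S(add(SZ, add(Z, mul(Z, SSZ))))))
  →4  S(S(S(S(add(Z, add(Z, mul(Z, SSZ)))))))
  →5  S(S(S(S(add(Z, mul(Z, SSZ))))))
  →6  S(S(S(S(mul(Z, SSZ)))))
  →7  S^4(Z)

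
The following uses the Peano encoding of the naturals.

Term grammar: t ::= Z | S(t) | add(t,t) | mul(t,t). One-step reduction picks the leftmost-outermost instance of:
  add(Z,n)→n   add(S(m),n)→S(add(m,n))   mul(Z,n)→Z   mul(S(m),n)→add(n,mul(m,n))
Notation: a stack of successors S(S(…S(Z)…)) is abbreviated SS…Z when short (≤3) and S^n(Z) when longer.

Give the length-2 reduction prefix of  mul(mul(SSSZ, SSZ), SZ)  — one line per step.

  start: mul(mul(SSSZ, SSZ), SZ)
  step 1: mul(add(SSZ, mul(SSZ, SSZ)), SZ)
  step 2: mul(S(add(SZ, mul(SSZ, SSZ))), SZ)

Answer: after 2 steps: mul(S(add(SZ, mul(SSZ, SSZ))), SZ)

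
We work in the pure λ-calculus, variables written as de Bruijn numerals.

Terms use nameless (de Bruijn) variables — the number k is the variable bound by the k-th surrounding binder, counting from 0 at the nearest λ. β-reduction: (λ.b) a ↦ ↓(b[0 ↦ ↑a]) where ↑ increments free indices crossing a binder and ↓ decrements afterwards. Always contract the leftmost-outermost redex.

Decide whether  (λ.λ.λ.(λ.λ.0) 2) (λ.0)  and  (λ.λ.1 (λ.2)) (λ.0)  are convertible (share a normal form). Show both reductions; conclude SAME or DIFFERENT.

Answer: SAME — A ⇓ λ.λ.λ.0, B ⇓ λ.λ.λ.0

Derivation:
Term A:
  start: (λ.λ.λ.(λ.λ.0) 2) (λ.0)
  [1] λ.λ.(λ.λ.0) (λ.0)
  [2] λ.λ.λ.0

Term B:
  start: (λ.λ.1 (λ.2)) (λ.0)
  [1] λ.(λ.0) (λ.λ.0)
  [2] λ.λ.λ.0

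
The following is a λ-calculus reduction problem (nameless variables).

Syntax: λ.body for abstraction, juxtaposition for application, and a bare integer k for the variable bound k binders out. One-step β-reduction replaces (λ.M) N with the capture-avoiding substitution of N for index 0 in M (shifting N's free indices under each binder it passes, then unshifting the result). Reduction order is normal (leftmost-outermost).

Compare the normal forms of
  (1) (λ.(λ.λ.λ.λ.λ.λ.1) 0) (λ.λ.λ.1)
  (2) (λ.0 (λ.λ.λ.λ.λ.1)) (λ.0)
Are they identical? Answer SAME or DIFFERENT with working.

Term A:
  start: (λ.(λ.λ.λ.λ.λ.λ.1) 0) (λ.λ.λ.1)
  →1  (λ.λ.λ.λ.λ.λ.1) (λ.λ.λ.1)
  →2  λ.λ.λ.λ.λ.1

Term B:
  start: (λ.0 (λ.λ.λ.λ.λ.1)) (λ.0)
  →1  (λ.0) (λ.λ.λ.λ.λ.1)
  →2  λ.λ.λ.λ.λ.1

Answer: SAME — A ⇓ λ.λ.λ.λ.λ.1, B ⇓ λ.λ.λ.λ.λ.1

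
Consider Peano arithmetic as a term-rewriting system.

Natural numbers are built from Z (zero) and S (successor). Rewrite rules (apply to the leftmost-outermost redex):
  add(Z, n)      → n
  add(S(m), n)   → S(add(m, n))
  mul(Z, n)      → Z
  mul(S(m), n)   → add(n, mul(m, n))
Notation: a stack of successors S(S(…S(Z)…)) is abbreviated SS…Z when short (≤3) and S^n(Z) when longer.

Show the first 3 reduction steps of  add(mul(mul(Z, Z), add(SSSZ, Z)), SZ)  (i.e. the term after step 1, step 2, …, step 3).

  start: add(mul(mul(Z, Z), add(SSSZ, Z)), SZ)
  [1] add(mul(Z, add(SSSZ, Z)), SZ)
  [2] add(Z, SZ)
  [3] SZ

Answer: after 3 steps: SZ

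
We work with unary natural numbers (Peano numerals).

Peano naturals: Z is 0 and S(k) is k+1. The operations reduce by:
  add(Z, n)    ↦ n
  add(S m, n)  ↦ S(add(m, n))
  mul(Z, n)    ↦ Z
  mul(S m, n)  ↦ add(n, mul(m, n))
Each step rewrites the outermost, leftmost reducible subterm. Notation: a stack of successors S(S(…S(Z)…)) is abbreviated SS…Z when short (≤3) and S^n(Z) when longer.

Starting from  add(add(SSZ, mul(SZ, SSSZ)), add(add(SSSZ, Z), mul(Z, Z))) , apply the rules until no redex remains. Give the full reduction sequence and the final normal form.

Answer: normal form = S^8(Z)  (in 24 steps)

Derivation:
  start: add(add(SSZ, mul(SZ, SSSZ)), add(add(SSSZ, Z), mul(Z, Z)))
  →1  add(S(add(SZ, mul(SZ, SSSZ))), add(add(SSSZ, Z), mul(Z, Z)))
  →2  S(add(add(SZ, mul(SZ, SSSZ)), add(add(SSSZ, Z), mul(Z, Z))))
  →3  S(add(S(add(Z, mul(SZ, SSSZ))), add(add(SSSZ, Z), mul(Z, Z))))
  →4  S(S(add(add(Z, mul(SZ, SSSZ)), add(add(SSSZ, Z), mul(Z, Z)))))
  →5  S(S(add(mul(SZ, SSSZ), add(add(SSSZ, Z), mul(Z, Z)))))
  →6  S(S(add(add(SSSZ, mul(Z, SSSZ)), add(add(SSSZ, Z), mul(Z, Z)))))
  →7  S(S(add(S(add(SSZ, mul(Z, SSSZ))), add(add(SSSZ, Z), mul(Z, Z)))))
  →8  S(S(S(add(add(SSZ, mul(Z, SSSZ)), add(add(SSSZ, Z), mul(Z, Z))))))
  →9  S(S(S(add(S(add(SZ, mul(Z, SSSZ))), add(add(SSSZ, Z), mul(Z, Z))))))
  →10  S(S(S(S(add(add(SZ, mul(Z, SSSZ)), add(add(SSSZ, Z), mul(Z, Z)))))))
  →11  S(S(S(S(add(S(add(Z, mul(Z, SSSZ))), add(add(SSSZ, Z), mul(Z, Z)))))))
  →12  S(S(S(S(S(add(add(Z, mul(Z, SSSZ)), add(add(SSSZ, Z), mul(Z, Z))))))))
  →13  S(S(S(S(S(add(mul(Z, SSSZ), add(add(SSSZ, Z), mul(Z, Z))))))))
  →14  S(S(S(S(S(add(Z, add(add(SSSZ, Z), mul(Z, Z))))))))
  →15  S(S(S(S(S(add(add(SSSZ, Z), mul(Z, Z)))))))
  →16  S(S(S(S(S(add(S(add(SSZ, Z)), mul(Z, Z)))))))
  →17  S(S(S(S(S(S(add(add(SSZ, Z), mul(Z, Z))))))))
  →18  S(S(S(S(S(S(add(S(add(SZ, Z)), mul(Z, Z))))))))
  →19  S(S(S(S(S(S(S(add(add(SZ, Z), mul(Z, Z)))))))))
  →20  S(S(S(S(S(S(S(add(S(add(Z, Z)), mul(Z, Z)))))))))
  →21  S(S(S(S(S(S(S(S(add(add(Z, Z), mul(Z, Z))))))))))
  →22  S(S(S(S(S(S(S(S(add(Z, mul(Z, Z))))))))))
  →23  S(S(S(S(S(S(S(S(mul(Z, Z)))))))))
  →24  S^8(Z)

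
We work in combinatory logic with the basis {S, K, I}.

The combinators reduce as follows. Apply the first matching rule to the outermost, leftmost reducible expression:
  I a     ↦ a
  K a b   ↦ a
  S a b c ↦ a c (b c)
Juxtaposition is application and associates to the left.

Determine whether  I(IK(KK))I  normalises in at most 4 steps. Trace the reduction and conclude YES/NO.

  start: I(IK(KK))I
  [1] IK(KK)I
  [2] K(KK)I
  [3] KK

Answer: YES — reaches normal form KK in 3 ≤ 4 steps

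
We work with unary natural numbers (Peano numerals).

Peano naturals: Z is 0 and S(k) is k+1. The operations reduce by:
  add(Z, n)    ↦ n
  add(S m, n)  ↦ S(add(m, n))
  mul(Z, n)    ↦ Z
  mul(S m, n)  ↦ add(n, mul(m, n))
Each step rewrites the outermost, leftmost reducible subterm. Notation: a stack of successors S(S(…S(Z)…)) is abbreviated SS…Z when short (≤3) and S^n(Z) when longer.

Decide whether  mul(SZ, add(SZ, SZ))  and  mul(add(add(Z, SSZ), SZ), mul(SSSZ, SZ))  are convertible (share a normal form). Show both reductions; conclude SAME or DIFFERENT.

Term A:
  start: mul(SZ, add(SZ, SZ))
  [1] add(add(SZ, SZ), mul(Z, add(SZ, SZ)))
  [2] add(S(add(Z, SZ)), mul(Z, add(SZ, SZ)))
  [3] S(add(add(Z, SZ), mul(Z, add(SZ, SZ))))
  [4] S(add(SZ, mul(Z, add(SZ, SZ))))
  [5] S(S(add(Z, mul(Z, add(SZ, SZ)))))
  [6] S(S(mul(Z, add(SZ, SZ))))
  [7] SSZ

Term B:
  start: mul(add(add(Z, SSZ), SZ), mul(SSSZ, SZ))
  [1] mul(add(SSZ, SZ), mul(SSSZ, SZ))
  [2] mul(S(add(SZ, SZ)), mul(SSSZ, SZ))
  [3] add(mul(SSSZ, SZ), mul(add(SZ, SZ), mul(SSSZ, SZ)))
  [4] add(add(SZ, mul(SSZ, SZ)), mul(add(SZ, SZ), mul(SSSZ, SZ)))
  [5] add(S(add(Z, mul(SSZ, SZ))), mul(add(SZ, SZ), mul(SSSZ, SZ)))
  [6] S(add(add(Z, mul(SSZ, SZ)), mul(add(SZ, SZ), mul(SSSZ, SZ))))
  [7] S(add(mul(SSZ, SZ), mul(add(SZ, SZ), mul(SSSZ, SZ))))
  [8] S(add(add(SZ, mul(SZ, SZ)), mul(add(SZ, SZ), mul(SSSZ, SZ))))
  [9] S(add(S(add(Z, mul(SZ, SZ))), mul(add(SZ, SZ), mul(SSSZ, SZ))))
  [10] S(S(add(add(Z, mul(SZ, SZ)), mul(add(SZ, SZ), mul(SSSZ, SZ)))))
  [11] S(S(add(mul(SZ, SZ), mul(add(SZ, SZ), mul(SSSZ, SZ)))))
  [12] S(S(add(add(SZ, mul(Z, SZ)), mul(add(SZ, SZ), mul(SSSZ, SZ)))))
  [13] S(S(add(S(add(Z, mul(Z, SZ))), mul(add(SZ, SZ), mul(SSSZ, SZ)))))
  [14] S(S(S(add(add(Z, mul(Z, SZ)), mul(add(SZ, SZ), mul(SSSZ, SZ))))))
  [15] S(S(S(add(mul(Z, SZ), mul(add(SZ, SZ), mul(SSSZ, SZ))))))
  [16] S(S(S(add(Z, mul(add(SZ, SZ), mul(SSSZ, SZ))))))
  [17] S(S(S(mul(add(SZ, SZ), mul(SSSZ, SZ)))))
  [18] S(S(S(mul(S(add(Z, SZ)), mul(SSSZ, SZ)))))
  [19] S(S(S(add(mul(SSSZ, SZ), mul(add(Z, SZ), mul(SSSZ, SZ))))))
  [20] S(S(S(add(add(SZ, mul(SSZ, SZ)), mul(add(Z, SZ), mul(SSSZ, SZ))))))
  [21] S(S(S(add(S(add(Z, mul(SSZ, SZ))), mul(add(Z, SZ), mul(SSSZ, SZ))))))
  [22] S(S(S(S(add(add(Z, mul(SSZ, SZ)), mul(add(Z, SZ), mul(SSSZ, SZ)))))))
  [23] S(S(S(S(add(mul(SSZ, SZ), mul(add(Z, SZ), mul(SSSZ, SZ)))))))
  [24] S(S(S(S(add(add(SZ, mul(SZ, SZ)), mul(add(Z, SZ), mul(SSSZ, SZ)))))))
  [25] S(S(S(S(add(S(add(Z, mul(SZ, SZ))), mul(add(Z, SZ), mul(SSSZ, SZ)))))))
  [26] S(S(S(S(S(add(add(Z, mul(SZ, SZ)), mul(add(Z, SZ), mul(SSSZ, SZ))))))))
  [27] S(S(S(S(S(add(mul(SZ, SZ), mul(add(Z, SZ), mul(SSSZ, SZ))))))))
  [28] S(S(S(S(S(add(add(SZ, mul(Z, SZ)), mul(add(Z, SZ), mul(SSSZ, SZ))))))))
  [29] S(S(S(S(S(add(S(add(Z, mul(Z, SZ))), mul(add(Z, SZ), mul(SSSZ, SZ))))))))
  [30] S(S(S(S(S(S(add(add(Z, mul(Z, SZ)), mul(add(Z, SZ), mul(SSSZ, SZ)))))))))
  [31] S(S(S(S(S(S(add(mul(Z, SZ), mul(add(Z, SZ), mul(SSSZ, SZ)))))))))
  [32] S(S(S(S(S(S(add(Z, mul(add(Z, SZ), mul(SSSZ, SZ)))))))))
  [33] S(S(S(S(S(S(mul(add(Z, SZ), mul(SSSZ, SZ))))))))
  [34] S(S(S(S(S(S(mul(SZ, mul(SSSZ, SZ))))))))
  [35] S(S(S(S(S(S(add(mul(SSSZ, SZ), mul(Z, mul(SSSZ, SZ)))))))))
  [36] S(S(S(S(S(S(add(add(SZ, mul(SSZ, SZ)), mul(Z, mul(SSSZ, SZ)))))))))
  [37] S(S(S(S(S(S(add(S(add(Z, mul(SSZ, SZ))), mul(Z, mul(SSSZ, SZ)))))))))
  [38] S(S(S(S(S(S(S(add(add(Z, mul(SSZ, SZ)), mul(Z, mul(SSSZ, SZ))))))))))
  [39] S(S(S(S(S(S(S(add(mul(SSZ, SZ), mul(Z, mul(SSSZ, SZ))))))))))
  [40] S(S(S(S(S(S(S(add(add(SZ, mul(SZ, SZ)), mul(Z, mul(SSSZ, SZ))))))))))
  [41] S(S(S(S(S(S(S(add(S(add(Z, mul(SZ, SZ))), mul(Z, mul(SSSZ, SZ))))))))))
  [42] S(S(S(S(S(S(S(S(add(add(Z, mul(SZ, SZ)), mul(Z, mul(SSSZ, SZ)))))))))))
  [43] S(S(S(S(S(S(S(S(add(mul(SZ, SZ), mul(Z, mul(SSSZ, SZ)))))))))))
  [44] S(S(S(S(S(S(S(S(add(add(SZ, mul(Z, SZ)), mul(Z, mul(SSSZ, SZ)))))))))))
  [45] S(S(S(S(S(S(S(S(add(S(add(Z, mul(Z, SZ))), mul(Z, mul(SSSZ, SZ)))))))))))
  [46] S(S(S(S(S(S(S(S(S(add(add(Z, mul(Z, SZ)), mul(Z, mul(SSSZ, SZ))))))))))))
  [47] S(S(S(S(S(S(S(S(S(add(mul(Z, SZ), mul(Z, mul(SSSZ, SZ))))))))))))
  [48] S(S(S(S(S(S(S(S(S(add(Z, mul(Z, mul(SSSZ, SZ))))))))))))
  [49] S(S(S(S(S(S(S(S(S(mul(Z, mul(SSSZ, SZ)))))))))))
  [50] S^9(Z)

Answer: DIFFERENT — A ⇓ SSZ, B ⇓ S^9(Z)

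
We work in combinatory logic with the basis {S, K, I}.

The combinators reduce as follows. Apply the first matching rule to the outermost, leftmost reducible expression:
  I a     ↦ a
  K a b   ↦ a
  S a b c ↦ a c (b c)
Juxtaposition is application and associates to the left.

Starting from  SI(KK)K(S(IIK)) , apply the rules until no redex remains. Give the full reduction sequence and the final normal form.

Answer: normal form = K  (in 4 steps)

Working:
  start: SI(KK)K(S(IIK))
  →1  IK(KKK)(S(IIK))
  →2  K(KKK)(S(IIK))
  →3  KKK
  →4  K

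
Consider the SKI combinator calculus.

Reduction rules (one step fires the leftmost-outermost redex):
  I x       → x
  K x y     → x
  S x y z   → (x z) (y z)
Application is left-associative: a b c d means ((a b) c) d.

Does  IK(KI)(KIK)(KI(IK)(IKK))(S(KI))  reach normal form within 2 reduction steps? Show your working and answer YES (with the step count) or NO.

Answer: NO — after 2 steps the term is KI(KI(IK)(IKK))(S(KI)), not yet normal

Working:
  start: IK(KI)(KIK)(KI(IK)(IKK))(S(KI))
  [1] K(KI)(KIK)(KI(IK)(IKK))(S(KI))
  [2] KI(KI(IK)(IKK))(S(KI))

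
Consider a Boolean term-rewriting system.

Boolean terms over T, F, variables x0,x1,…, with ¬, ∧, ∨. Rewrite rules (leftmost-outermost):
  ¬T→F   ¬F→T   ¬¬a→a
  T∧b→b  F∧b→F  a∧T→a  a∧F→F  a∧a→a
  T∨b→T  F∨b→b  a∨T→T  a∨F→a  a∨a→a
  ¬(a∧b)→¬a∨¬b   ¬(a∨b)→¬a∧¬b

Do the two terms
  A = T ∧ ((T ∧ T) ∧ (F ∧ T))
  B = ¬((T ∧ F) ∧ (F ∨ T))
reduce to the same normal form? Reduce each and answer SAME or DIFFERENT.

Term A:
  start: T ∧ ((T ∧ T) ∧ (F ∧ T))
  step 1: (T ∧ T) ∧ (F ∧ T)
  step 2: T ∧ (F ∧ T)
  step 3: F ∧ T
  step 4: F

Term B:
  start: ¬((T ∧ F) ∧ (F ∨ T))
  step 1: ¬(T ∧ F) ∨ ¬(F ∨ T)
  step 2: (¬T ∨ ¬F) ∨ ¬(F ∨ T)
  step 3: (F ∨ ¬F) ∨ ¬(F ∨ T)
  step 4: ¬F ∨ ¬(F ∨ T)
  step 5: T ∨ ¬(F ∨ T)
  step 6: T

Answer: DIFFERENT — A ⇓ F, B ⇓ T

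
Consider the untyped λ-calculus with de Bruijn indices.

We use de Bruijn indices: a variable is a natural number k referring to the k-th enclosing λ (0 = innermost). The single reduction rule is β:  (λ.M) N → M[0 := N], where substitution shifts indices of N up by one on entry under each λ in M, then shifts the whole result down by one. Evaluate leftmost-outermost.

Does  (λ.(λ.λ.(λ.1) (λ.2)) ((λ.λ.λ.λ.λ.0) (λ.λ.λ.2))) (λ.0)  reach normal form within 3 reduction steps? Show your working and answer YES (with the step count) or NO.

Answer: YES — reaches normal form λ.0 in 3 ≤ 3 steps

Working:
  start: (λ.(λ.λ.(λ.1) (λ.2)) ((λ.λ.λ.λ.λ.0) (λ.λ.λ.2))) (λ.0)
  →1  (λ.λ.(λ.1) (λ.2)) ((λ.λ.λ.λ.λ.0) (λ.λ.λ.2))
  →2  λ.(λ.1) (λ.(λ.λ.λ.λ.λ.0) (λ.λ.λ.2))
  →3  λ.0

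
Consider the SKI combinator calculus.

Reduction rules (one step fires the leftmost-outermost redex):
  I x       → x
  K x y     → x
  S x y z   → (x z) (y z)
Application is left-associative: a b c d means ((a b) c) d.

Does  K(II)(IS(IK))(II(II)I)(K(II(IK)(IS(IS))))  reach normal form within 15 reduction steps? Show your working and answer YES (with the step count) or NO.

  start: K(II)(IS(IK))(II(II)I)(K(II(IK)(IS(IS))))
  →1  II(II(II)I)(K(II(IK)(IS(IS))))
  →2  I(II(II)I)(K(II(IK)(IS(IS))))
  →3  II(II)I(K(II(IK)(IS(IS))))
  →4  I(II)I(K(II(IK)(IS(IS))))
  →5  III(K(II(IK)(IS(IS))))
  →6  II(K(II(IK)(IS(IS))))
  →7  I(K(II(IK)(IS(IS))))
  →8  K(II(IK)(IS(IS)))
  →9  K(I(IK)(IS(IS)))
  →10  K(IK(IS(IS)))
  →11  K(K(IS(IS)))
  →12  K(K(S(IS)))
  →13  K(K(SS))

Answer: YES — reaches normal form K(K(SS)) in 13 ≤ 15 steps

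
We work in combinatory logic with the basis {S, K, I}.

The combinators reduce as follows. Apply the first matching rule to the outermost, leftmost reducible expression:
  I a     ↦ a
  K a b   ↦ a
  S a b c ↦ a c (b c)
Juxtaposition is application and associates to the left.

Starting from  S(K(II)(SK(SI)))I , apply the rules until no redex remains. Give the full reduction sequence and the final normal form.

Answer: normal form = SII  (in 2 steps)

Derivation:
  start: S(K(II)(SK(SI)))I
  [1] S(II)I
  [2] SII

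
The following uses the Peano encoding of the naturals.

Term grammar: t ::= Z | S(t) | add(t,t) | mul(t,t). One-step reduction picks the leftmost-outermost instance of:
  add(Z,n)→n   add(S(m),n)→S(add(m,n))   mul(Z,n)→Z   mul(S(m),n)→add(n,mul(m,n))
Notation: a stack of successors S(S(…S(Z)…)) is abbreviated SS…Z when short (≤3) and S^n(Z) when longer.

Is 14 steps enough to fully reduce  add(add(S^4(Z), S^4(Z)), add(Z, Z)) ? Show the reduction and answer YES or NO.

Answer: NO — after 14 steps the term is S(S(S(S(S(S(S(S(add(Z, Z))))))))), not yet normal

Working:
  start: add(add(S^4(Z), S^4(Z)), add(Z, Z))
  →1  add(S(add(SSSZ, S^4(Z))), add(Z, Z))
  →2  S(add(add(SSSZ, S^4(Z)), add(Z, Z)))
  →3  S(add(S(add(SSZ, S^4(Z))), add(Z, Z)))
  →4  S(S(add(add(SSZ, S^4(Z)), add(Z, Z))))
  →5  S(S(add(S(add(SZ, S^4(Z))), add(Z, Z))))
  →6  S(S(S(add(add(SZ, S^4(Z)), add(Z, Z)))))
  →7  S(S(S(add(S(add(Z, S^4(Z))), add(Z, Z)))))
  →8  S(S(S(S(add(add(Z, S^4(Z)), add(Z, Z))))))
  →9  S(S(S(S(add(S^4(Z), add(Z, Z))))))
  →10  S(S(S(S(S(add(SSSZ, add(Z, Z)))))))
  →11  S(S(S(S(S(S(add(SSZ, add(Z, Z))))))))
  →12  S(S(S(S(S(S(S(add(SZ, add(Z, Z)))))))))
  →13  S(S(S(S(S(S(S(S(add(Z, add(Z, Z))))))))))
  →14  S(S(S(S(S(S(S(S(add(Z, Z)))))))))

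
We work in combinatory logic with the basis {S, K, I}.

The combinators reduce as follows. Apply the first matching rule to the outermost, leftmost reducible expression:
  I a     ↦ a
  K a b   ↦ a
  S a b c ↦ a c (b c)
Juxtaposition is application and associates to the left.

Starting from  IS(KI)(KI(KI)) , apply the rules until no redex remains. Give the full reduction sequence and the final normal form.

  start: IS(KI)(KI(KI))
  step 1: S(KI)(KI(KI))
  step 2: S(KI)I

Answer: normal form = S(KI)I  (in 2 steps)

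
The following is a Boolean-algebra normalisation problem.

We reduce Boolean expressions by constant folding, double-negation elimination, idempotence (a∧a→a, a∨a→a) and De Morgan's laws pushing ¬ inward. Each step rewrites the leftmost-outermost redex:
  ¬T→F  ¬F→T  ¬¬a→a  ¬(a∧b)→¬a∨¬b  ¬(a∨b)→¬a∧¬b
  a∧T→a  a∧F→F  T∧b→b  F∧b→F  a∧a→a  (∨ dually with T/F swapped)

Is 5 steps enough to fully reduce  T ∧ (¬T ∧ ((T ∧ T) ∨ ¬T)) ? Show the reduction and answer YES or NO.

Answer: YES — reaches normal form F in 3 ≤ 5 steps

Working:
  start: T ∧ (¬T ∧ ((T ∧ T) ∨ ¬T))
  step 1: ¬T ∧ ((T ∧ T) ∨ ¬T)
  step 2: F ∧ ((T ∧ T) ∨ ¬T)
  step 3: F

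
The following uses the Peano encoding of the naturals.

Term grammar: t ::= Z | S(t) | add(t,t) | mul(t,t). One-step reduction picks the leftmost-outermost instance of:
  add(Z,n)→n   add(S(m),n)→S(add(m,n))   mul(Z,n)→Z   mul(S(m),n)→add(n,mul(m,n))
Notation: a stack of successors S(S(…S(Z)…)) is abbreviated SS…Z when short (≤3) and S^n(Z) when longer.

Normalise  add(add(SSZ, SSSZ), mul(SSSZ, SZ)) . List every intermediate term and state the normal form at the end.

  start: add(add(SSZ, SSSZ), mul(SSSZ, SZ))
  →1  add(S(add(SZ, SSSZ)), mul(SSSZ, SZ))
  →2  S(add(add(SZ, SSSZ), mul(SSSZ, SZ)))
  →3  S(add(S(add(Z, SSSZ)), mul(SSSZ, SZ)))
  →4  S(S(add(add(Z, SSSZ), mul(SSSZ, SZ))))
  →5  S(S(add(SSSZ, mul(SSSZ, SZ))))
  →6  S(S(S(add(SSZ, mul(SSSZ, SZ)))))
  →7  S(S(S(S(add(SZ, mul(SSSZ, SZ))))))
  →8  S(S(S(S(S(add(Z, mul(SSSZ, SZ)))))))
  →9  S(S(S(S(S(mul(SSSZ, SZ))))))
  →10  S(S(S(S(S(add(SZ, mul(SSZ, SZ)))))))
  →11  S(S(S(S(S(S(add(Z, mul(SSZ, SZ))))))))
  →12  S(S(S(S(S(S(mul(SSZ, SZ)))))))
  →13  S(S(S(S(S(S(add(SZ, mul(SZ, SZ))))))))
  →14  S(S(S(S(S(S(S(add(Z, mul(SZ, SZ)))))))))
  →15  S(S(S(S(S(S(S(mul(SZ, SZ))))))))
  →16  S(S(S(S(S(S(S(add(SZ, mul(Z, SZ)))))))))
  →17  S(S(S(S(S(S(S(S(add(Z, mul(Z, SZ))))))))))
  →18  S(S(S(S(S(S(S(S(mul(Z, SZ)))))))))
  →19  S^8(Z)

Answer: normal form = S^8(Z)  (in 19 steps)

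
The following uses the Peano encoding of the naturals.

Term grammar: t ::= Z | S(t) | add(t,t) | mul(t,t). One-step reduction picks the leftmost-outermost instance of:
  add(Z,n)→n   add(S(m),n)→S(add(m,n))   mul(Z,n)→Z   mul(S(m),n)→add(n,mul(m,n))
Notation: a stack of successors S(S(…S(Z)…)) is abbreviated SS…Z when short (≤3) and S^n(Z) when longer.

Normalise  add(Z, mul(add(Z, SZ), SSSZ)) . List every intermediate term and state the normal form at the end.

Answer: normal form = SSSZ  (in 8 steps)

Working:
  start: add(Z, mul(add(Z, SZ), SSSZ))
  [1] mul(add(Z, SZ), SSSZ)
  [2] mul(SZ, SSSZ)
  [3] add(SSSZ, mul(Z, SSSZ))
  [4] S(add(SSZ, mul(Z, SSSZ)))
  [5] S(S(add(SZ, mul(Z, SSSZ))))
  [6] S(S(S(add(Z, mul(Z, SSSZ)))))
  [7] S(S(S(mul(Z, SSSZ))))
  [8] SSSZ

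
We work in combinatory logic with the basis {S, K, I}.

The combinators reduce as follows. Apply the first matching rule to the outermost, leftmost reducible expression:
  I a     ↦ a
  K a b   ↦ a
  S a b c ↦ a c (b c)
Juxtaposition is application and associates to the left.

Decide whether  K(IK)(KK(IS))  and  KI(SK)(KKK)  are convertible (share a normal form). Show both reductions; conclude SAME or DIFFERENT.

Term A:
  start: K(IK)(KK(IS))
  [1] IK
  [2] K

Term B:
  start: KI(SK)(KKK)
  [1] I(KKK)
  [2] KKK
  [3] K

Answer: SAME — A ⇓ K, B ⇓ K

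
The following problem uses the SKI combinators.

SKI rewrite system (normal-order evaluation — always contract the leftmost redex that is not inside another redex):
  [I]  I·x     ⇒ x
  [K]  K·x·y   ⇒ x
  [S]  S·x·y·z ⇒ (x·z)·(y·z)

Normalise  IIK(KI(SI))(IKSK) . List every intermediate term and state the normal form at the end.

  start: IIK(KI(SI))(IKSK)
  [1] IK(KI(SI))(IKSK)
  [2] K(KI(SI))(IKSK)
  [3] KI(SI)
  [4] I

Answer: normal form = I  (in 4 steps)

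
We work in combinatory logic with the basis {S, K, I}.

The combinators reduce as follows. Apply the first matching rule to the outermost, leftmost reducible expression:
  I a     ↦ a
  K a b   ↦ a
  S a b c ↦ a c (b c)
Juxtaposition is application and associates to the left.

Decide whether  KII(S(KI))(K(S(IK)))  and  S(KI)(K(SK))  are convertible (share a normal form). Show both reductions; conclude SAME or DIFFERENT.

Answer: SAME — A ⇓ S(KI)(K(SK)), B ⇓ S(KI)(K(SK))

Reduction:
Term A:
  start: KII(S(KI))(K(S(IK)))
  →1  I(S(KI))(K(S(IK)))
  →2  S(KI)(K(S(IK)))
  →3  S(KI)(K(SK))

Term B:
  start: S(KI)(K(SK))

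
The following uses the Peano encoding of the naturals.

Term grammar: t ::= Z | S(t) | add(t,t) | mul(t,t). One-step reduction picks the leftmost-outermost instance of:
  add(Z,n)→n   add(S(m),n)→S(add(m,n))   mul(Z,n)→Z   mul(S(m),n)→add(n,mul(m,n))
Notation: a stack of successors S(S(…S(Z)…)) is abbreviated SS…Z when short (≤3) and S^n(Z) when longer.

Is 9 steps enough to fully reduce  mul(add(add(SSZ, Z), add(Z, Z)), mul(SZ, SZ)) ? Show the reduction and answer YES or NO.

  start: mul(add(add(SSZ, Z), add(Z, Z)), mul(SZ, SZ))
  step 1: mul(add(S(add(SZ, Z)), add(Z, Z)), mul(SZ, SZ))
  step 2: mul(S(add(add(SZ, Z), add(Z, Z))), mul(SZ, SZ))
  step 3: add(mul(SZ, SZ), mul(add(add(SZ, Z), add(Z, Z)), mul(SZ, SZ)))
  step 4: add(add(SZ, mul(Z, SZ)), mul(add(add(SZ, Z), add(Z, Z)), mul(SZ, SZ)))
  step 5: add(S(add(Z, mul(Z, SZ))), mul(add(add(SZ, Z), add(Z, Z)), mul(SZ, SZ)))
  step 6: S(add(add(Z, mul(Z, SZ)), mul(add(add(SZ, Z), add(Z, Z)), mul(SZ, SZ))))
  step 7: S(add(mul(Z, SZ), mul(add(add(SZ, Z), add(Z, Z)), mul(SZ, SZ))))
  step 8: S(add(Z, mul(add(add(SZ, Z), add(Z, Z)), mul(SZ, SZ))))
  step 9: S(mul(add(add(SZ, Z), add(Z, Z)), mul(SZ, SZ)))

Answer: NO — after 9 steps the term is S(mul(add(add(SZ, Z), add(Z, Z)), mul(SZ, SZ))), not yet normal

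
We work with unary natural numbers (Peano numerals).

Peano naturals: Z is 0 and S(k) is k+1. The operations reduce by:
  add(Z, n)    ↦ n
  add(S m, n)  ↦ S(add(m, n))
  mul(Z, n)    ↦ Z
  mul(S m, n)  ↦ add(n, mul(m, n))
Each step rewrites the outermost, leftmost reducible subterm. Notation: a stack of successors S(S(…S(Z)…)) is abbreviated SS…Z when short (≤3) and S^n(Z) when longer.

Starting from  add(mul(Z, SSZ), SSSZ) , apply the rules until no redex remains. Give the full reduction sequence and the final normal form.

  start: add(mul(Z, SSZ), SSSZ)
  [1] add(Z, SSSZ)
  [2] SSSZ

Answer: normal form = SSSZ  (in 2 steps)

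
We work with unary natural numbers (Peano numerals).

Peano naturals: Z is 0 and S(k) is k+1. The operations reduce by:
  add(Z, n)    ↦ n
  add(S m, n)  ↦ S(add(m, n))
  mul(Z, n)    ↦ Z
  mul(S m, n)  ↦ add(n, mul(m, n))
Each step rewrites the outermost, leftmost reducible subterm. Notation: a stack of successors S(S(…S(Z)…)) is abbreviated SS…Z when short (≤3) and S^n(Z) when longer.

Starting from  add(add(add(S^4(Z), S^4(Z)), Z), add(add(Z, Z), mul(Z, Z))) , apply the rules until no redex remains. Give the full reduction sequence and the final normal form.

Answer: normal form = S^8(Z)  (in 26 steps)

Derivation:
  start: add(add(add(S^4(Z), S^4(Z)), Z), add(add(Z, Z), mul(Z, Z)))
  [1] add(add(S(add(SSSZ, S^4(Z))), Z), add(add(Z, Z), mul(Z, Z)))
  [2] add(S(add(add(SSSZ, S^4(Z)), Z)), add(add(Z, Z), mul(Z, Z)))
  [3] S(add(add(add(SSSZ, S^4(Z)), Z), add(add(Z, Z), mul(Z, Z))))
  [4] S(add(add(S(add(SSZ, S^4(Z))), Z), add(add(Z, Z), mul(Z, Z))))
  [5] S(add(S(add(add(SSZ, S^4(Z)), Z)), add(add(Z, Z), mul(Z, Z))))
  [6] S(S(add(add(add(SSZ, S^4(Z)), Z), add(add(Z, Z), mul(Z, Z)))))
  [7] S(S(add(add(S(add(SZ, S^4(Z))), Z), add(add(Z, Z), mul(Z, Z)))))
  [8] S(S(add(S(add(add(SZ, S^4(Z)), Z)), add(add(Z, Z), mul(Z, Z)))))
  [9] S(S(S(add(add(add(SZ, S^4(Z)), Z), add(add(Z, Z), mul(Z, Z))))))
  [10] S(S(S(add(add(S(add(Z, S^4(Z))), Z), add(add(Z, Z), mul(Z, Z))))))
  [11] S(S(S(add(S(add(add(Z, S^4(Z)), Z)), add(add(Z, Z), mul(Z, Z))))))
  [12] S(S(S(S(add(add(add(Z, S^4(Z)), Z), add(add(Z, Z), mul(Z, Z)))))))
  [13] S(S(S(S(add(add(S^4(Z), Z), add(add(Z, Z), mul(Z, Z)))))))
  [14] S(S(S(S(add(S(add(SSSZ, Z)), add(add(Z, Z), mul(Z, Z)))))))
  [15] S(S(S(S(S(add(add(SSSZ, Z), add(add(Z, Z), mul(Z, Z))))))))
  [16] S(S(S(S(S(add(S(add(SSZ, Z)), add(add(Z, Z), mul(Z, Z))))))))
  [17] S(S(S(S(S(S(add(add(SSZ, Z), add(add(Z, Z), mul(Z, Z)))))))))
  [18] S(S(S(S(S(S(add(S(add(SZ, Z)), add(add(Z, Z), mul(Z, Z)))))))))
  [19] S(S(S(S(S(S(S(add(add(SZ, Z), add(add(Z, Z), mul(Z, Z))))))))))
  [20] S(S(S(S(S(S(S(add(S(add(Z, Z)), add(add(Z, Z), mul(Z, Z))))))))))
  [21] S(S(S(S(S(S(S(S(add(add(Z, Z), add(add(Z, Z), mul(Z, Z)))))))))))
  [22] S(S(S(S(S(S(S(S(add(Z, add(add(Z, Z), mul(Z, Z)))))))))))
  [23] S(S(S(S(S(S(S(S(add(add(Z, Z), mul(Z, Z))))))))))
  [24] S(S(S(S(S(S(S(S(add(Z, mul(Z, Z))))))))))
  [25] S(S(S(S(S(S(S(S(mul(Z, Z)))))))))
  [26] S^8(Z)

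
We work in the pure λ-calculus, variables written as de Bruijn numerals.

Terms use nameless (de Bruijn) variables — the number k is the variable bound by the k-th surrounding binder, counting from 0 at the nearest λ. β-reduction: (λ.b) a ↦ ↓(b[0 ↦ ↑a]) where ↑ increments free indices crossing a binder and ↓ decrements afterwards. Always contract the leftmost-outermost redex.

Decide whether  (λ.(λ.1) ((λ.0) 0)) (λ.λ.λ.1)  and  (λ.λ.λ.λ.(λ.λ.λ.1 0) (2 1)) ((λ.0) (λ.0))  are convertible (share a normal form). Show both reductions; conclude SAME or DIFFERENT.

Answer: DIFFERENT — A ⇓ λ.λ.λ.1, B ⇓ λ.λ.λ.λ.λ.1 0

Derivation:
Term A:
  start: (λ.(λ.1) ((λ.0) 0)) (λ.λ.λ.1)
  →1  (λ.λ.λ.λ.1) ((λ.0) (λ.λ.λ.1))
  →2  λ.λ.λ.1

Term B:
  start: (λ.λ.λ.λ.(λ.λ.λ.1 0) (2 1)) ((λ.0) (λ.0))
  →1  λ.λ.λ.(λ.λ.λ.1 0) (2 1)
  →2  λ.λ.λ.λ.λ.1 0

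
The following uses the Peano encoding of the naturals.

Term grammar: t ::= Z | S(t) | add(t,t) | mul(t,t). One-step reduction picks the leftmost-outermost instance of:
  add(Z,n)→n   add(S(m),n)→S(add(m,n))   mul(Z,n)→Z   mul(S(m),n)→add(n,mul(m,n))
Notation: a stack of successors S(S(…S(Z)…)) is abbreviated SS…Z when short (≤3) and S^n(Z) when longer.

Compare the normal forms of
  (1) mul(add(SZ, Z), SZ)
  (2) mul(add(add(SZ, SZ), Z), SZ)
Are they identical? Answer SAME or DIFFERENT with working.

Answer: DIFFERENT — A ⇓ SZ, B ⇓ SSZ

Working:
Term A:
  start: mul(add(SZ, Z), SZ)
  →1  mul(S(add(Z, Z)), SZ)
  →2  add(SZ, mul(add(Z, Z), SZ))
  →3  S(add(Z, mul(add(Z, Z), SZ)))
  →4  S(mul(add(Z, Z), SZ))
  →5  S(mul(Z, SZ))
  →6  SZ

Term B:
  start: mul(add(add(SZ, SZ), Z), SZ)
  →1  mul(add(S(add(Z, SZ)), Z), SZ)
  →2  mul(S(add(add(Z, SZ), Z)), SZ)
  →3  add(SZ, mul(add(add(Z, SZ), Z), SZ))
  →4  S(add(Z, mul(add(add(Z, SZ), Z), SZ)))
  →5  S(mul(add(add(Z, SZ), Z), SZ))
  →6  S(mul(add(SZ, Z), SZ))
  →7  S(mul(S(add(Z, Z)), SZ))
  →8  S(add(SZ, mul(add(Z, Z), SZ)))
  →9  S(S(add(Z, mul(add(Z, Z), SZ))))
  →10  S(S(mul(add(Z, Z), SZ)))
  →11  S(S(mul(Z, SZ)))
  →12  SSZ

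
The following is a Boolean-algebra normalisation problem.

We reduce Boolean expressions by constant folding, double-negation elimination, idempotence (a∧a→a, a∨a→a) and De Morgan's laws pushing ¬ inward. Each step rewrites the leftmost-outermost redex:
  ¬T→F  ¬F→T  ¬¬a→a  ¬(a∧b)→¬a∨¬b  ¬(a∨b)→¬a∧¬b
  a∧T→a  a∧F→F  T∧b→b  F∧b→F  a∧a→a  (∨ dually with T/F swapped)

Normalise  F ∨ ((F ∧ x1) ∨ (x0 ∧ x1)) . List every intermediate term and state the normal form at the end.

Answer: normal form = x0 ∧ x1  (in 3 steps)

Derivation:
  start: F ∨ ((F ∧ x1) ∨ (x0 ∧ x1))
  step 1: (F ∧ x1) ∨ (x0 ∧ x1)
  step 2: F ∨ (x0 ∧ x1)
  step 3: x0 ∧ x1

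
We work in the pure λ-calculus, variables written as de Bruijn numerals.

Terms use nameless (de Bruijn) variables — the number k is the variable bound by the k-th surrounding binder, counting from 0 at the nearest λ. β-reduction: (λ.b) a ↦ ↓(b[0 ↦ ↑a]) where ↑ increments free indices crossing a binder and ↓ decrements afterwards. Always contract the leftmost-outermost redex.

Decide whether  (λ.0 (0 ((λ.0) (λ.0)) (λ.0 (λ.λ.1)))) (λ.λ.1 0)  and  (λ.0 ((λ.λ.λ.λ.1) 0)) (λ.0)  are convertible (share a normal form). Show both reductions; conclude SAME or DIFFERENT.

Term A:
  start: (λ.0 (0 ((λ.0) (λ.0)) (λ.0 (λ.λ.1)))) (λ.λ.1 0)
  step 1: (λ.λ.1 0) ((λ.λ.1 0) ((λ.0) (λ.0)) (λ.0 (λ.λ.1)))
  step 2: λ.(λ.λ.1 0) ((λ.0) (λ.0)) (λ.0 (λ.λ.1)) 0
  step 3: λ.(λ.(λ.0) (λ.0) 0) (λ.0 (λ.λ.1)) 0
  step 4: λ.(λ.0) (λ.0) (λ.0 (λ.λ.1)) 0
  step 5: λ.(λ.0) (λ.0 (λ.λ.1)) 0
  step 6: λ.(λ.0 (λ.λ.1)) 0
  step 7: λ.0 (λ.λ.1)

Term B:
  start: (λ.0 ((λ.λ.λ.λ.1) 0)) (λ.0)
  step 1: (λ.0) ((λ.λ.λ.λ.1) (λ.0))
  step 2: (λ.λ.λ.λ.1) (λ.0)
  step 3: λ.λ.λ.1

Answer: DIFFERENT — A ⇓ λ.0 (λ.λ.1), B ⇓ λ.λ.λ.1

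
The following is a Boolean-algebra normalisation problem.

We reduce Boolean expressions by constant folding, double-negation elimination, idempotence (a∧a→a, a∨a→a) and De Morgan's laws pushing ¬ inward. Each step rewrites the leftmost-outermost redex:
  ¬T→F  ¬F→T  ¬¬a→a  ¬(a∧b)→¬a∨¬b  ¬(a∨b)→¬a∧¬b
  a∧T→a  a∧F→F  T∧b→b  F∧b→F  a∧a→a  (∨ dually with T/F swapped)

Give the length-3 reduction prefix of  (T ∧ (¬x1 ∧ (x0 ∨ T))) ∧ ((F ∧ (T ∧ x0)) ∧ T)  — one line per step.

  start: (T ∧ (¬x1 ∧ (x0 ∨ T))) ∧ ((F ∧ (T ∧ x0)) ∧ T)
  step 1: (¬x1 ∧ (x0 ∨ T)) ∧ ((F ∧ (T ∧ x0)) ∧ T)
  step 2: (¬x1 ∧ T) ∧ ((F ∧ (T ∧ x0)) ∧ T)
  step 3: ¬x1 ∧ ((F ∧ (T ∧ x0)) ∧ T)

Answer: after 3 steps: ¬x1 ∧ ((F ∧ (T ∧ x0)) ∧ T)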